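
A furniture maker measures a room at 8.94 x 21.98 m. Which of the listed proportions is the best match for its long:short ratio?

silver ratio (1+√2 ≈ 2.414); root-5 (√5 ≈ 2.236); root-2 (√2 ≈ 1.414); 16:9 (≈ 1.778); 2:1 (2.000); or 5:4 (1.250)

silver ratio

Ratio = 21.98 / 8.94 ≈ 2.459.
Distances: silver ratio 2.414 (Δ 0.045); root-5 2.236 (Δ 0.223); root-2 1.414 (Δ 1.045); 16:9 1.778 (Δ 0.681); 2:1 2.000 (Δ 0.459); 5:4 1.250 (Δ 1.209).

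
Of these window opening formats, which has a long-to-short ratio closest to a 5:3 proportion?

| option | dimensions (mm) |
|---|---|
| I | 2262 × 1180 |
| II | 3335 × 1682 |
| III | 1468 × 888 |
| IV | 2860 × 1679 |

Ratios (long/short): I ≈ 1.917; II ≈ 1.983; III ≈ 1.653; IV ≈ 1.703.
5:3 ≈ 1.667; option III is nearest (Δ 0.014).

III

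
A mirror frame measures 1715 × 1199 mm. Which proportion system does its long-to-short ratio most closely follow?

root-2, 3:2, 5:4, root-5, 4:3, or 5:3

root-2

1715/1199 ≈ 1.430. Nearest candidates are root-2 (1.414, off by 0.016) and 3:2 (1.500, off by 0.070).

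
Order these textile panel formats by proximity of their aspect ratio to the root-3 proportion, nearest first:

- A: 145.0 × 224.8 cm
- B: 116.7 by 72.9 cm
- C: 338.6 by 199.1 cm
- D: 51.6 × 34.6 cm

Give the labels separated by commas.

C, B, A, D

A: 224.8/145.0 ≈ 1.550 → |1.550 − 1.732| = 0.182
B: 116.7/72.9 ≈ 1.601 → |1.601 − 1.732| = 0.131
C: 338.6/199.1 ≈ 1.701 → |1.701 − 1.732| = 0.031
D: 51.6/34.6 ≈ 1.491 → |1.491 − 1.732| = 0.241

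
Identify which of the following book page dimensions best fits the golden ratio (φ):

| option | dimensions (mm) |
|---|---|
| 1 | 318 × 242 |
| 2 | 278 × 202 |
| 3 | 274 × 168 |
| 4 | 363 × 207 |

3

Target golden ratio ≈ 1.618.
1: 1.314 (Δ0.304)  2: 1.376 (Δ0.242)  3: 1.631 (Δ0.013)  4: 1.754 (Δ0.136)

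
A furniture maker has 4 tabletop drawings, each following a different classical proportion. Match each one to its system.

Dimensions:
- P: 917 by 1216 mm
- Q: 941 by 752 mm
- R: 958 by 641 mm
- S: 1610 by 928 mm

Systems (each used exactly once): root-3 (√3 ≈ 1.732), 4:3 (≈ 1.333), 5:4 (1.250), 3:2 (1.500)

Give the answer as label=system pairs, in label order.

P = 1216/917 ≈ 1.326 → 4:3 (1.333)
Q = 941/752 ≈ 1.251 → 5:4 (1.250)
R = 958/641 ≈ 1.495 → 3:2 (1.500)
S = 1610/928 ≈ 1.735 → root-3 (1.732)

P=4:3, Q=5:4, R=3:2, S=root-3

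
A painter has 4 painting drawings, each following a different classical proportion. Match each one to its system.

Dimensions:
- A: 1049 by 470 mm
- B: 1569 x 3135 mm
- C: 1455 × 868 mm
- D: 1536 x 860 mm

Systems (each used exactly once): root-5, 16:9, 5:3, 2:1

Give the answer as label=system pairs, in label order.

A = 1049/470 ≈ 2.232 → root-5 (2.236)
B = 3135/1569 ≈ 1.998 → 2:1 (2.000)
C = 1455/868 ≈ 1.676 → 5:3 (1.667)
D = 1536/860 ≈ 1.786 → 16:9 (1.778)

A=root-5, B=2:1, C=5:3, D=16:9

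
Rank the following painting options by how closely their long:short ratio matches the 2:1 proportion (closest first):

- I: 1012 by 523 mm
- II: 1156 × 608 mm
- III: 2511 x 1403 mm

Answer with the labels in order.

I: 1012/523 ≈ 1.935 → |1.935 − 2.000| = 0.065
II: 1156/608 ≈ 1.901 → |1.901 − 2.000| = 0.099
III: 2511/1403 ≈ 1.790 → |1.790 − 2.000| = 0.210

I, II, III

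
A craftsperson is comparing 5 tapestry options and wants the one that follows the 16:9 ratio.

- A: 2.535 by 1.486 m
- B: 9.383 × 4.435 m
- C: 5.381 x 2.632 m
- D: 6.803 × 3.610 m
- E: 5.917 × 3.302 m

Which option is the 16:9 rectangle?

E

Target 16:9 ≈ 1.778.
A: 1.706 (Δ0.072)  B: 2.116 (Δ0.338)  C: 2.044 (Δ0.266)  D: 1.884 (Δ0.106)  E: 1.792 (Δ0.014)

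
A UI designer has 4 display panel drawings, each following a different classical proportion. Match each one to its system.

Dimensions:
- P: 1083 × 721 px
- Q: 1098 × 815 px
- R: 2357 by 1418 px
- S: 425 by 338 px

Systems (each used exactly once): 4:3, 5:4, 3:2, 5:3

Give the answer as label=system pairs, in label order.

P = 1083/721 ≈ 1.502 → 3:2 (1.500)
Q = 1098/815 ≈ 1.347 → 4:3 (1.333)
R = 2357/1418 ≈ 1.662 → 5:3 (1.667)
S = 425/338 ≈ 1.257 → 5:4 (1.250)

P=3:2, Q=4:3, R=5:3, S=5:4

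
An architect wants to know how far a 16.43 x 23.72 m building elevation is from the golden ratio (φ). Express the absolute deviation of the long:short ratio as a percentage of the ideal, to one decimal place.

Ratio = 23.72 / 16.43 ≈ 1.4437.
Ideal golden ratio ≈ 1.6180. |1.4437 − 1.6180| / 1.6180 ≈ 10.77% → 10.8%.

10.8%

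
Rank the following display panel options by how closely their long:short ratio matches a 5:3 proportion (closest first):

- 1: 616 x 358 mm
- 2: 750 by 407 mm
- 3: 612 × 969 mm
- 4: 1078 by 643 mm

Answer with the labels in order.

Ratios: 1 = 616 / 358 ≈ 1.721; 2 = 750 / 407 ≈ 1.843; 3 = 969 / 612 ≈ 1.583; 4 = 1078 / 643 ≈ 1.677.
|Δ from 1.667|: 1 0.054; 2 0.176; 3 0.084; 4 0.010.

4, 1, 3, 2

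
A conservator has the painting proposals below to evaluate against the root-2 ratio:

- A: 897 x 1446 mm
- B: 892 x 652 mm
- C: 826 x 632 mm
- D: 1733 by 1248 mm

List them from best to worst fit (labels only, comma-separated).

Ratios: A = 1446 / 897 ≈ 1.612; B = 892 / 652 ≈ 1.368; C = 826 / 632 ≈ 1.307; D = 1733 / 1248 ≈ 1.389.
|Δ from 1.414|: A 0.198; B 0.046; C 0.107; D 0.025.

D, B, C, A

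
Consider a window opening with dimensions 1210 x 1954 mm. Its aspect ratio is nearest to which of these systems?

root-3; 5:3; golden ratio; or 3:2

1954/1210 ≈ 1.615. Nearest candidates are golden ratio (1.618, off by 0.003) and 5:3 (1.667, off by 0.052).

golden ratio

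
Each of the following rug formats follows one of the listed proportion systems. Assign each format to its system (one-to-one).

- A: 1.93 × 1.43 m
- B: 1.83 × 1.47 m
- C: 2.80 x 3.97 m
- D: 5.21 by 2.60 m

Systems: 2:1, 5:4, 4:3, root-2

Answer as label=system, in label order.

A=4:3, B=5:4, C=root-2, D=2:1

Ratios: A ≈ 1.350; B ≈ 1.245; C ≈ 1.418; D ≈ 2.004.
Targets: 2:1 ≈ 2.000; 5:4 ≈ 1.250; 4:3 ≈ 1.333; root-2 ≈ 1.414.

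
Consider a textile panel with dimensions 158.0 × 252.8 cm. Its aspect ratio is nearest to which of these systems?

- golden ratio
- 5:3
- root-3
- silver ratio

golden ratio

Ratio = 252.8 / 158.0 ≈ 1.600.
Distances: golden ratio 1.618 (Δ 0.018); 5:3 1.667 (Δ 0.067); root-3 1.732 (Δ 0.132); silver ratio 2.414 (Δ 0.814).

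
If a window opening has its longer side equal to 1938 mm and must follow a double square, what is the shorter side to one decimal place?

969.0 mm

2:1 = 2.00000.
Shorter side = 1938 ÷ 2.00000 ≈ 969.000 → 969.0 mm.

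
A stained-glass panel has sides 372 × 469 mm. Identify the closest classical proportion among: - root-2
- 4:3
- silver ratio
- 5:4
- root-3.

469/372 ≈ 1.261. Nearest candidates are 5:4 (1.250, off by 0.011) and 4:3 (1.333, off by 0.072).

5:4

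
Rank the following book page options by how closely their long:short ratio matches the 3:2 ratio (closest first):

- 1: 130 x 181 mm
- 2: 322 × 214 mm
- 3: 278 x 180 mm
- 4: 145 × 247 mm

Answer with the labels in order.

Ratios: 1 = 181 / 130 ≈ 1.392; 2 = 322 / 214 ≈ 1.505; 3 = 278 / 180 ≈ 1.544; 4 = 247 / 145 ≈ 1.703.
|Δ from 1.500|: 1 0.108; 2 0.005; 3 0.044; 4 0.203.

2, 3, 1, 4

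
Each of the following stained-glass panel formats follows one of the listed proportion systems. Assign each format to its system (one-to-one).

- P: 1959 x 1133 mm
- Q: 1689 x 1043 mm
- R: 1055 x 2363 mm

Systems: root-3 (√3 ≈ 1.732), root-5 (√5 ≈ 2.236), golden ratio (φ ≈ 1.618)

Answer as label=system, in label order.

P = 1959/1133 ≈ 1.729 → root-3 (1.732)
Q = 1689/1043 ≈ 1.619 → golden ratio (1.618)
R = 2363/1055 ≈ 2.240 → root-5 (2.236)

P=root-3, Q=golden ratio, R=root-5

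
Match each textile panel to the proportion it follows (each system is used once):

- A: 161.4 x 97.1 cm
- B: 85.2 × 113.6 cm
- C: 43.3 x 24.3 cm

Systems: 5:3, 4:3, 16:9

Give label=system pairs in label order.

A=5:3, B=4:3, C=16:9

A = 161.4/97.1 ≈ 1.662 → 5:3 (1.667)
B = 113.6/85.2 ≈ 1.333 → 4:3 (1.333)
C = 43.3/24.3 ≈ 1.782 → 16:9 (1.778)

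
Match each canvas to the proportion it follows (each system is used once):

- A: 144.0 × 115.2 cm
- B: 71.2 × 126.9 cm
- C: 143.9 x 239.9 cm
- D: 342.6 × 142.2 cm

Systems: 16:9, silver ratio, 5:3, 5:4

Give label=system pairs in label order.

Ratios: A ≈ 1.250; B ≈ 1.782; C ≈ 1.667; D ≈ 2.409.
Targets: 16:9 ≈ 1.778; silver ratio ≈ 2.414; 5:3 ≈ 1.667; 5:4 ≈ 1.250.

A=5:4, B=16:9, C=5:3, D=silver ratio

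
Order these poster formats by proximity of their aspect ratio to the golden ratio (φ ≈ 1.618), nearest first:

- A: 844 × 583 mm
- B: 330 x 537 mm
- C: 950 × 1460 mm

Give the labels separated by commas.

B, C, A

Ratios: A = 844 / 583 ≈ 1.448; B = 537 / 330 ≈ 1.627; C = 1460 / 950 ≈ 1.537.
|Δ from 1.618|: A 0.170; B 0.009; C 0.081.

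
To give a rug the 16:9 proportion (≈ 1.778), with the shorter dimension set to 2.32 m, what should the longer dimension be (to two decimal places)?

4.12 m

16:9 ≈ 1.77778.
Longer side = 2.32 × 1.77778 ≈ 4.1244 → 4.12 m.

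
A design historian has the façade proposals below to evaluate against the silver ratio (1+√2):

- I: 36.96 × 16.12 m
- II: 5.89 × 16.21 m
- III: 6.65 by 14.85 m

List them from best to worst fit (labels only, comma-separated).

Ratios: I = 36.96 / 16.12 ≈ 2.293; II = 16.21 / 5.89 ≈ 2.752; III = 14.85 / 6.65 ≈ 2.233.
|Δ from 2.414|: I 0.121; II 0.338; III 0.181.

I, III, II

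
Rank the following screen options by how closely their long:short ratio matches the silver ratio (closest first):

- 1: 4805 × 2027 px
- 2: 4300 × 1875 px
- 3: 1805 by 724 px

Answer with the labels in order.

1, 3, 2

1: 4805/2027 ≈ 2.370 → |2.370 − 2.414| = 0.044
2: 4300/1875 ≈ 2.293 → |2.293 − 2.414| = 0.121
3: 1805/724 ≈ 2.493 → |2.493 − 2.414| = 0.079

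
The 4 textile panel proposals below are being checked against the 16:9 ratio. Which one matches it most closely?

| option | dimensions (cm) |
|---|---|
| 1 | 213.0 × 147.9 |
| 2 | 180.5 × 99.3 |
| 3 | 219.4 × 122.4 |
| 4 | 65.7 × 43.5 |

3

Target 16:9 ≈ 1.778.
1: 1.440 (Δ0.338)  2: 1.818 (Δ0.040)  3: 1.792 (Δ0.014)  4: 1.510 (Δ0.268)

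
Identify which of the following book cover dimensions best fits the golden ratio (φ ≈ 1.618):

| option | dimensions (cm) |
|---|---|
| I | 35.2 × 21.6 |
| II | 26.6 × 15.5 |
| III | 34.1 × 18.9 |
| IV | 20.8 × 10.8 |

Target golden ratio ≈ 1.618.
I: 1.630 (Δ0.012)  II: 1.716 (Δ0.098)  III: 1.804 (Δ0.186)  IV: 1.926 (Δ0.308)

I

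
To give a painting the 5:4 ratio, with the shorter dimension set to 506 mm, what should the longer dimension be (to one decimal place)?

632.5 mm

5:4 = 1.25000.
Longer side = 506 × 1.25000 ≈ 632.500 → 632.5 mm.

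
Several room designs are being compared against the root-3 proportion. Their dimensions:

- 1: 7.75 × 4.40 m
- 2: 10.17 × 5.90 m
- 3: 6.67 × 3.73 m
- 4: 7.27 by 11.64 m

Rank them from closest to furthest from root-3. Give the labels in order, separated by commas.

2, 1, 3, 4

Ratios: 1 = 7.75 / 4.40 ≈ 1.761; 2 = 10.17 / 5.90 ≈ 1.724; 3 = 6.67 / 3.73 ≈ 1.788; 4 = 11.64 / 7.27 ≈ 1.601.
|Δ from 1.732|: 1 0.029; 2 0.008; 3 0.056; 4 0.131.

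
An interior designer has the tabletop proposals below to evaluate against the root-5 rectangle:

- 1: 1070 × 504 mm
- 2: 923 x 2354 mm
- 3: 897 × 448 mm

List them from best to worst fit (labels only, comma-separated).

Ratios: 1 = 1070 / 504 ≈ 2.123; 2 = 2354 / 923 ≈ 2.550; 3 = 897 / 448 ≈ 2.002.
|Δ from 2.236|: 1 0.113; 2 0.314; 3 0.234.

1, 3, 2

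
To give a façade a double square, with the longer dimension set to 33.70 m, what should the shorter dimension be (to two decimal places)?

2:1 = 2.00000.
Shorter side = 33.70 ÷ 2.00000 ≈ 16.8500 → 16.85 m.

16.85 m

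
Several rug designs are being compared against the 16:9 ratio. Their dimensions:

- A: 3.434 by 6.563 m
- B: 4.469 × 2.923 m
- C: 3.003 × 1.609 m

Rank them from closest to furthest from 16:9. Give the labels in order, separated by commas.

A: 6.563/3.434 ≈ 1.911 → |1.911 − 1.778| = 0.133
B: 4.469/2.923 ≈ 1.529 → |1.529 − 1.778| = 0.249
C: 3.003/1.609 ≈ 1.866 → |1.866 − 1.778| = 0.088

C, A, B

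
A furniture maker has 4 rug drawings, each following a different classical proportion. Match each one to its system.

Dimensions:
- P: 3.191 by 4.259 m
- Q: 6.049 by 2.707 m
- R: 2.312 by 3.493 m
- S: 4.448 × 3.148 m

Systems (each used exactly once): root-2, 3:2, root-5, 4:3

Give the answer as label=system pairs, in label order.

P=4:3, Q=root-5, R=3:2, S=root-2

P = 4.259/3.191 ≈ 1.335 → 4:3 (1.333)
Q = 6.049/2.707 ≈ 2.235 → root-5 (2.236)
R = 3.493/2.312 ≈ 1.511 → 3:2 (1.500)
S = 4.448/3.148 ≈ 1.413 → root-2 (1.414)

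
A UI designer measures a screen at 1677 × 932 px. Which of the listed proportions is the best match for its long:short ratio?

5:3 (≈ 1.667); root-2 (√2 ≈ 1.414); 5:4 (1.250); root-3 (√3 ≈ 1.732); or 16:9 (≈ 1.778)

1677/932 ≈ 1.799. Nearest candidates are 16:9 (1.778, off by 0.021) and root-3 (1.732, off by 0.067).

16:9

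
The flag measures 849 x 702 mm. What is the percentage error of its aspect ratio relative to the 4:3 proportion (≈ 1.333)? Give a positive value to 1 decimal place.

9.3%

Ratio = 849 / 702 ≈ 1.2094.
Ideal 4:3 ≈ 1.3333. |1.2094 − 1.3333| / 1.3333 ≈ 9.29% → 9.3%.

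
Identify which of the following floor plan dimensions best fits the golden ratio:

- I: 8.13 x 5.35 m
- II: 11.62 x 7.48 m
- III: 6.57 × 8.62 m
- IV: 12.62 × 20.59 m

Ratios (long/short): I ≈ 1.520; II ≈ 1.553; III ≈ 1.312; IV ≈ 1.632.
golden ratio ≈ 1.618; option IV is nearest (Δ 0.014).

IV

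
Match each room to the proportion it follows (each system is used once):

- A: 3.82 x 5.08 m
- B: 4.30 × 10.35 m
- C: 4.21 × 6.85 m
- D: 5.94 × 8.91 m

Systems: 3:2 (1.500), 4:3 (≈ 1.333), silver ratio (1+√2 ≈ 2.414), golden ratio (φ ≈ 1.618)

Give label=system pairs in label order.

A=4:3, B=silver ratio, C=golden ratio, D=3:2

A = 5.08/3.82 ≈ 1.330 → 4:3 (1.333)
B = 10.35/4.30 ≈ 2.407 → silver ratio (2.414)
C = 6.85/4.21 ≈ 1.627 → golden ratio (1.618)
D = 8.91/5.94 ≈ 1.500 → 3:2 (1.500)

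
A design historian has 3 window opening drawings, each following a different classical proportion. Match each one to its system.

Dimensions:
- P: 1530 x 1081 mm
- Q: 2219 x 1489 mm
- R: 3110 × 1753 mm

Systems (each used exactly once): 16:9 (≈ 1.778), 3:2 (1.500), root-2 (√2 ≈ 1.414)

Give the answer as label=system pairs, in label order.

P=root-2, Q=3:2, R=16:9

Ratios: P ≈ 1.415; Q ≈ 1.490; R ≈ 1.774.
Targets: 16:9 ≈ 1.778; 3:2 ≈ 1.500; root-2 ≈ 1.414.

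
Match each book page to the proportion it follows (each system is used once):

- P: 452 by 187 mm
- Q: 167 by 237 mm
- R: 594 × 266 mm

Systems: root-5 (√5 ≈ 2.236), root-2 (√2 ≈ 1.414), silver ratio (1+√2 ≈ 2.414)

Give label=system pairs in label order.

Ratios: P ≈ 2.417; Q ≈ 1.419; R ≈ 2.233.
Targets: root-5 ≈ 2.236; root-2 ≈ 1.414; silver ratio ≈ 2.414.

P=silver ratio, Q=root-2, R=root-5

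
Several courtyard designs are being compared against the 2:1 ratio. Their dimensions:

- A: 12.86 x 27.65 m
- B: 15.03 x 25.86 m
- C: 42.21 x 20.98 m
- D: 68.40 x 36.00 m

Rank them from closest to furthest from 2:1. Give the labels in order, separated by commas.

C, D, A, B

Ratios: A = 27.65 / 12.86 ≈ 2.150; B = 25.86 / 15.03 ≈ 1.721; C = 42.21 / 20.98 ≈ 2.012; D = 68.40 / 36.00 ≈ 1.900.
|Δ from 2.000|: A 0.150; B 0.279; C 0.012; D 0.100.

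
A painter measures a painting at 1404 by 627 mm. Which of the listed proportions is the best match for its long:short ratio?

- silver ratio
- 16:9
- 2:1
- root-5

1404/627 ≈ 2.239. Nearest candidates are root-5 (2.236, off by 0.003) and silver ratio (2.414, off by 0.175).

root-5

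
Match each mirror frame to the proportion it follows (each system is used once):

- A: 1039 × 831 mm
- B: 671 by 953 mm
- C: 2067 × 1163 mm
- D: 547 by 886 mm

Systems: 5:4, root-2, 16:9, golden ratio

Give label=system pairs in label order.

Ratios: A ≈ 1.250; B ≈ 1.420; C ≈ 1.777; D ≈ 1.620.
Targets: 5:4 ≈ 1.250; root-2 ≈ 1.414; 16:9 ≈ 1.778; golden ratio ≈ 1.618.

A=5:4, B=root-2, C=16:9, D=golden ratio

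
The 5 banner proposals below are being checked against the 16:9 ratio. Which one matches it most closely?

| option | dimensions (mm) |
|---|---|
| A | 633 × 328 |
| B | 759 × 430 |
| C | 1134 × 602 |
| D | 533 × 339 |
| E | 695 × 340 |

Target 16:9 ≈ 1.778.
A: 1.930 (Δ0.152)  B: 1.765 (Δ0.013)  C: 1.884 (Δ0.106)  D: 1.572 (Δ0.206)  E: 2.044 (Δ0.266)

B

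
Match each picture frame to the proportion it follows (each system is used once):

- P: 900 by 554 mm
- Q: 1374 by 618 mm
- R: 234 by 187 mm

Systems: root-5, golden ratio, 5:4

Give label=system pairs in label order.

Ratios: P ≈ 1.625; Q ≈ 2.223; R ≈ 1.251.
Targets: root-5 ≈ 2.236; golden ratio ≈ 1.618; 5:4 ≈ 1.250.

P=golden ratio, Q=root-5, R=5:4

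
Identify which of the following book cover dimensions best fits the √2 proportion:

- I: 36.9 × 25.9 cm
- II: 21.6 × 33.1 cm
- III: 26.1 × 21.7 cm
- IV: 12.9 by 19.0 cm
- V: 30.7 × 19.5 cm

I

Ratios (long/short): I ≈ 1.425; II ≈ 1.532; III ≈ 1.203; IV ≈ 1.473; V ≈ 1.574.
root-2 ≈ 1.414; option I is nearest (Δ 0.011).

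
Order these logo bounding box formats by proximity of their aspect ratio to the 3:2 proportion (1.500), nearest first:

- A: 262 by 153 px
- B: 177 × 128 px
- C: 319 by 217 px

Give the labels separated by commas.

Ratios: A = 262 / 153 ≈ 1.712; B = 177 / 128 ≈ 1.383; C = 319 / 217 ≈ 1.470.
|Δ from 1.500|: A 0.212; B 0.117; C 0.030.

C, B, A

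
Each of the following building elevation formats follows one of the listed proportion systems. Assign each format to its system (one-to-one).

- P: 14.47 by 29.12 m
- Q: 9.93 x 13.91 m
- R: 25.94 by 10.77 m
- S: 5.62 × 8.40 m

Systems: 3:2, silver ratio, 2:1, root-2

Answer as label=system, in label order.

P=2:1, Q=root-2, R=silver ratio, S=3:2

Ratios: P ≈ 2.012; Q ≈ 1.401; R ≈ 2.409; S ≈ 1.495.
Targets: 3:2 ≈ 1.500; silver ratio ≈ 2.414; 2:1 ≈ 2.000; root-2 ≈ 1.414.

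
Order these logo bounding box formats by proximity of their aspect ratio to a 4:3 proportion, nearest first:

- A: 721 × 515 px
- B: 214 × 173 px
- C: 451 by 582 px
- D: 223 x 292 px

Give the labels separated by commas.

D, C, A, B

Ratios: A = 721 / 515 ≈ 1.400; B = 214 / 173 ≈ 1.237; C = 582 / 451 ≈ 1.290; D = 292 / 223 ≈ 1.309.
|Δ from 1.333|: A 0.067; B 0.096; C 0.043; D 0.024.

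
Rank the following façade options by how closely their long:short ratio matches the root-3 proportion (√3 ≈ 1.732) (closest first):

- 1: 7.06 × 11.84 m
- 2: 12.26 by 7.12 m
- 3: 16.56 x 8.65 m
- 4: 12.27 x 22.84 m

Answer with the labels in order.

2, 1, 4, 3

1: 11.84/7.06 ≈ 1.677 → |1.677 − 1.732| = 0.055
2: 12.26/7.12 ≈ 1.722 → |1.722 − 1.732| = 0.010
3: 16.56/8.65 ≈ 1.914 → |1.914 − 1.732| = 0.182
4: 22.84/12.27 ≈ 1.861 → |1.861 − 1.732| = 0.129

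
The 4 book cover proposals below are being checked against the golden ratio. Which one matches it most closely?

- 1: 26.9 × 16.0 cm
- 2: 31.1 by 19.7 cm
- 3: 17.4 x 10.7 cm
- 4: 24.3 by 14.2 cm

Ratios (long/short): 1 ≈ 1.681; 2 ≈ 1.579; 3 ≈ 1.626; 4 ≈ 1.711.
golden ratio ≈ 1.618; option 3 is nearest (Δ 0.008).

3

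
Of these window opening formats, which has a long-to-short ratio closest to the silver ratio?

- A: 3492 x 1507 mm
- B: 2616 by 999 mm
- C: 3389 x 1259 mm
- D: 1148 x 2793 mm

D

Target silver ratio ≈ 2.414.
A: 2.317 (Δ0.097)  B: 2.619 (Δ0.205)  C: 2.692 (Δ0.278)  D: 2.433 (Δ0.019)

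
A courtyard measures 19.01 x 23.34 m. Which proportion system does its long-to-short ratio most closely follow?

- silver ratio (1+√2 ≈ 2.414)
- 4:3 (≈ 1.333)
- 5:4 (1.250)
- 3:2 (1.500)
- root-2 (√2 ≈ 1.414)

23.34/19.01 ≈ 1.228. Nearest candidates are 5:4 (1.250, off by 0.022) and 4:3 (1.333, off by 0.105).

5:4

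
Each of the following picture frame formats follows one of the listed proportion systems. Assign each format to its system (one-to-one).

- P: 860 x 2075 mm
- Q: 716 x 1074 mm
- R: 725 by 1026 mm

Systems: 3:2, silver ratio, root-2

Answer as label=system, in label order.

P=silver ratio, Q=3:2, R=root-2

Ratios: P ≈ 2.413; Q ≈ 1.500; R ≈ 1.415.
Targets: 3:2 ≈ 1.500; silver ratio ≈ 2.414; root-2 ≈ 1.414.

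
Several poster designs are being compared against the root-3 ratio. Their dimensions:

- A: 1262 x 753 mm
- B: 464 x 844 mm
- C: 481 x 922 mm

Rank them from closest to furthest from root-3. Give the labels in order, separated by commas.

A, B, C

Ratios: A = 1262 / 753 ≈ 1.676; B = 844 / 464 ≈ 1.819; C = 922 / 481 ≈ 1.917.
|Δ from 1.732|: A 0.056; B 0.087; C 0.185.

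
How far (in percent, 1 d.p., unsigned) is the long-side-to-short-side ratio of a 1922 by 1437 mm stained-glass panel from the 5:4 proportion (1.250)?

Ratio = 1922 / 1437 ≈ 1.3375.
Ideal 5:4 = 1.2500. |1.3375 − 1.2500| / 1.2500 ≈ 7.00% → 7.0%.

7.0%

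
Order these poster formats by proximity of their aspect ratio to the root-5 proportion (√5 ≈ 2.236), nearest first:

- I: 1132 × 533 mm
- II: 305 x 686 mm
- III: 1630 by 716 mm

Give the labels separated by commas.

II, III, I

I: 1132/533 ≈ 2.124 → |2.124 − 2.236| = 0.112
II: 686/305 ≈ 2.249 → |2.249 − 2.236| = 0.013
III: 1630/716 ≈ 2.277 → |2.277 − 2.236| = 0.041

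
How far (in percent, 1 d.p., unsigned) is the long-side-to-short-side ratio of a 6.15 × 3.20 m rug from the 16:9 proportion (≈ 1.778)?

Ratio = 6.15 / 3.20 ≈ 1.9219.
Ideal 16:9 ≈ 1.7778. |1.9219 − 1.7778| / 1.7778 ≈ 8.11% → 8.1%.

8.1%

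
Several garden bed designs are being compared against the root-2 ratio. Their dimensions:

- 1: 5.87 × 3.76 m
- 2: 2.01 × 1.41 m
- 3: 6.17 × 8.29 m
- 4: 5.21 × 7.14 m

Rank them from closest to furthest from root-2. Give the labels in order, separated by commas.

2, 4, 3, 1

1: 5.87/3.76 ≈ 1.561 → |1.561 − 1.414| = 0.147
2: 2.01/1.41 ≈ 1.426 → |1.426 − 1.414| = 0.012
3: 8.29/6.17 ≈ 1.344 → |1.344 − 1.414| = 0.070
4: 7.14/5.21 ≈ 1.370 → |1.370 − 1.414| = 0.044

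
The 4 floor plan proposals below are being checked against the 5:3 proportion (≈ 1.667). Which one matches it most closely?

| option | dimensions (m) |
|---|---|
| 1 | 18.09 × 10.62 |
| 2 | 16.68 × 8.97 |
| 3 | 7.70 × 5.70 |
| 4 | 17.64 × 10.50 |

4

Ratios (long/short): 1 ≈ 1.703; 2 ≈ 1.860; 3 ≈ 1.351; 4 ≈ 1.680.
5:3 ≈ 1.667; option 4 is nearest (Δ 0.013).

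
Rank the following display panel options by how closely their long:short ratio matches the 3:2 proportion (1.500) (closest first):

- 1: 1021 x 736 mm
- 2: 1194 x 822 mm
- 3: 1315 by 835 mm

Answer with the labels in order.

2, 3, 1

1: 1021/736 ≈ 1.387 → |1.387 − 1.500| = 0.113
2: 1194/822 ≈ 1.453 → |1.453 − 1.500| = 0.047
3: 1315/835 ≈ 1.575 → |1.575 − 1.500| = 0.075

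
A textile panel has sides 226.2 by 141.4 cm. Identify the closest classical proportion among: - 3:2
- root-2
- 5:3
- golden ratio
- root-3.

226.2/141.4 ≈ 1.600. Nearest candidates are golden ratio (1.618, off by 0.018) and 5:3 (1.667, off by 0.067).

golden ratio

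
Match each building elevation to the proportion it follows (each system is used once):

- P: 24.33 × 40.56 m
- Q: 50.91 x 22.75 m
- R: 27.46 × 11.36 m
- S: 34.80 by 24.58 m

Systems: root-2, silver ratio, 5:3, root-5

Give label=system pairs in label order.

P=5:3, Q=root-5, R=silver ratio, S=root-2

P = 40.56/24.33 ≈ 1.667 → 5:3 (1.667)
Q = 50.91/22.75 ≈ 2.238 → root-5 (2.236)
R = 27.46/11.36 ≈ 2.417 → silver ratio (2.414)
S = 34.80/24.58 ≈ 1.416 → root-2 (1.414)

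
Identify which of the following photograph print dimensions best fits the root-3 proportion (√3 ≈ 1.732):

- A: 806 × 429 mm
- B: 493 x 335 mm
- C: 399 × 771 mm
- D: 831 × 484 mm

D

Ratios (long/short): A ≈ 1.879; B ≈ 1.472; C ≈ 1.932; D ≈ 1.717.
root-3 ≈ 1.732; option D is nearest (Δ 0.015).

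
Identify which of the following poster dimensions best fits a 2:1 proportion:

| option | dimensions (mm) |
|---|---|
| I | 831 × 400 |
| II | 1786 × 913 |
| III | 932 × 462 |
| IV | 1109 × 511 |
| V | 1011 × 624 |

Target 2:1 ≈ 2.000.
I: 2.078 (Δ0.078)  II: 1.956 (Δ0.044)  III: 2.017 (Δ0.017)  IV: 2.170 (Δ0.170)  V: 1.620 (Δ0.380)

III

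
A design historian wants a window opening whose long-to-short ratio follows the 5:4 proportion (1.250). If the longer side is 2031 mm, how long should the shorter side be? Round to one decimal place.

5:4 = 1.25000.
Shorter side = 2031 ÷ 1.25000 ≈ 1624.800 → 1624.8 mm.

1624.8 mm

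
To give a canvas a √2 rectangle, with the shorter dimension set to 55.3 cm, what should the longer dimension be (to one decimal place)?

78.2 cm

root-2 ≈ 1.41421.
Longer side = 55.3 × 1.41421 ≈ 78.206 → 78.2 cm.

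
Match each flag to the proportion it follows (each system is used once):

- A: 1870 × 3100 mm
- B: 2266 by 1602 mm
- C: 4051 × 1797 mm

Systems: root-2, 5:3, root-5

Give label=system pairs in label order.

A=5:3, B=root-2, C=root-5

Ratios: A ≈ 1.658; B ≈ 1.414; C ≈ 2.254.
Targets: root-2 ≈ 1.414; 5:3 ≈ 1.667; root-5 ≈ 2.236.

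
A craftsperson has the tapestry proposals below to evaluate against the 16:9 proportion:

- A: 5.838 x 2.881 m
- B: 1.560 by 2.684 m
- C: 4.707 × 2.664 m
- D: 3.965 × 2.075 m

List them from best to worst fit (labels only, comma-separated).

C, B, D, A

Ratios: A = 5.838 / 2.881 ≈ 2.026; B = 2.684 / 1.560 ≈ 1.721; C = 4.707 / 2.664 ≈ 1.767; D = 3.965 / 2.075 ≈ 1.911.
|Δ from 1.778|: A 0.248; B 0.057; C 0.011; D 0.133.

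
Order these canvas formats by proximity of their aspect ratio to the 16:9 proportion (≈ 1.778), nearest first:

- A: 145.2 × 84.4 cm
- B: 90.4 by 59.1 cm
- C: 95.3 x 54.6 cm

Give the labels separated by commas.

A: 145.2/84.4 ≈ 1.720 → |1.720 − 1.778| = 0.058
B: 90.4/59.1 ≈ 1.530 → |1.530 − 1.778| = 0.248
C: 95.3/54.6 ≈ 1.745 → |1.745 − 1.778| = 0.033

C, A, B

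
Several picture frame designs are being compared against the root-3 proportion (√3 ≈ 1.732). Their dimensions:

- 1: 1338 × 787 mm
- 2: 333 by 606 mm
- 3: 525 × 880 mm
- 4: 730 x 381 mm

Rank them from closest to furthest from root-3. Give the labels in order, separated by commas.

Ratios: 1 = 1338 / 787 ≈ 1.700; 2 = 606 / 333 ≈ 1.820; 3 = 880 / 525 ≈ 1.676; 4 = 730 / 381 ≈ 1.916.
|Δ from 1.732|: 1 0.032; 2 0.088; 3 0.056; 4 0.184.

1, 3, 2, 4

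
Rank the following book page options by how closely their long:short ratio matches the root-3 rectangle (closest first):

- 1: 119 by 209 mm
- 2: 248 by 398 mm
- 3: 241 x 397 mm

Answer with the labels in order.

1: 209/119 ≈ 1.756 → |1.756 − 1.732| = 0.024
2: 398/248 ≈ 1.605 → |1.605 − 1.732| = 0.127
3: 397/241 ≈ 1.647 → |1.647 − 1.732| = 0.085

1, 3, 2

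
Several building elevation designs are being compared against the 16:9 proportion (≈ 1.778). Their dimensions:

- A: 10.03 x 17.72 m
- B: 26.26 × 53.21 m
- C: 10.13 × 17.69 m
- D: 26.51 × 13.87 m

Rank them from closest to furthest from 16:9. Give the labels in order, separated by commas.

A, C, D, B

A: 17.72/10.03 ≈ 1.767 → |1.767 − 1.778| = 0.011
B: 53.21/26.26 ≈ 2.026 → |2.026 − 1.778| = 0.248
C: 17.69/10.13 ≈ 1.746 → |1.746 − 1.778| = 0.032
D: 26.51/13.87 ≈ 1.911 → |1.911 − 1.778| = 0.133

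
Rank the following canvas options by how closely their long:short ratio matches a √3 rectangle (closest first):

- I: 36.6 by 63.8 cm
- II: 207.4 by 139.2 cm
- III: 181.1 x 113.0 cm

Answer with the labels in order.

I, III, II

Ratios: I = 63.8 / 36.6 ≈ 1.743; II = 207.4 / 139.2 ≈ 1.490; III = 181.1 / 113.0 ≈ 1.603.
|Δ from 1.732|: I 0.011; II 0.242; III 0.129.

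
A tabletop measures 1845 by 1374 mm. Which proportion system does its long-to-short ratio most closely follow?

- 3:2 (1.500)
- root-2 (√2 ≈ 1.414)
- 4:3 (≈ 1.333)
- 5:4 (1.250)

1845/1374 ≈ 1.343. Nearest candidates are 4:3 (1.333, off by 0.010) and root-2 (1.414, off by 0.071).

4:3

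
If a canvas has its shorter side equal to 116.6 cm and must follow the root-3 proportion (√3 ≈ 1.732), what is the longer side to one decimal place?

root-3 ≈ 1.73205.
Longer side = 116.6 × 1.73205 ≈ 201.957 → 202.0 cm.

202.0 cm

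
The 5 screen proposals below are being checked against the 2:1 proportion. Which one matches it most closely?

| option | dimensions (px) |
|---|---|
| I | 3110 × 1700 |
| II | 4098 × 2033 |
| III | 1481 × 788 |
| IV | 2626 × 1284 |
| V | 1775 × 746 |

Ratios (long/short): I ≈ 1.829; II ≈ 2.016; III ≈ 1.879; IV ≈ 2.045; V ≈ 2.379.
2:1 ≈ 2.000; option II is nearest (Δ 0.016).

II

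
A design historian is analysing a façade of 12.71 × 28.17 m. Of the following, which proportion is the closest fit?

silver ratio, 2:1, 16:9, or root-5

root-5

Ratio = 28.17 / 12.71 ≈ 2.216.
Distances: silver ratio 2.414 (Δ 0.198); 2:1 2.000 (Δ 0.216); 16:9 1.778 (Δ 0.438); root-5 2.236 (Δ 0.020).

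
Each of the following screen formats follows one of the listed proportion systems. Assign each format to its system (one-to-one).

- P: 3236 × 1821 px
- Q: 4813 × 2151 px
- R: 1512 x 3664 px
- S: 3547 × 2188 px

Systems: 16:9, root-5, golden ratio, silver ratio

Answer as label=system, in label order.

P=16:9, Q=root-5, R=silver ratio, S=golden ratio

Ratios: P ≈ 1.777; Q ≈ 2.238; R ≈ 2.423; S ≈ 1.621.
Targets: 16:9 ≈ 1.778; root-5 ≈ 2.236; golden ratio ≈ 1.618; silver ratio ≈ 2.414.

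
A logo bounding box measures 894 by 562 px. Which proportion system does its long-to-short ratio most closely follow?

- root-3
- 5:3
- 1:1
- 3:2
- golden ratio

golden ratio

Ratio = 894 / 562 ≈ 1.591.
Distances: root-3 1.732 (Δ 0.141); 5:3 1.667 (Δ 0.076); 1:1 1.000 (Δ 0.591); 3:2 1.500 (Δ 0.091); golden ratio 1.618 (Δ 0.027).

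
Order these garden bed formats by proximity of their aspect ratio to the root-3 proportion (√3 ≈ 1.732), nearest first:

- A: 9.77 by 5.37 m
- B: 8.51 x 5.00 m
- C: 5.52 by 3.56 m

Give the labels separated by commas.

B, A, C

Ratios: A = 9.77 / 5.37 ≈ 1.819; B = 8.51 / 5.00 ≈ 1.702; C = 5.52 / 3.56 ≈ 1.551.
|Δ from 1.732|: A 0.087; B 0.030; C 0.181.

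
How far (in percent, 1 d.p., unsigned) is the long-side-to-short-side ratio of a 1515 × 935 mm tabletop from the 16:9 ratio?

Ratio = 1515 / 935 ≈ 1.6203.
Ideal 16:9 ≈ 1.7778. |1.6203 − 1.7778| / 1.7778 ≈ 8.86% → 8.9%.

8.9%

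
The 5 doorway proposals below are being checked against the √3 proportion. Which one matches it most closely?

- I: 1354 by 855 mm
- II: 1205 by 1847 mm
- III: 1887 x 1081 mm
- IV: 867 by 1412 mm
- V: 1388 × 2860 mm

III

Target root-3 ≈ 1.732.
I: 1.584 (Δ0.148)  II: 1.533 (Δ0.199)  III: 1.746 (Δ0.014)  IV: 1.629 (Δ0.103)  V: 2.061 (Δ0.329)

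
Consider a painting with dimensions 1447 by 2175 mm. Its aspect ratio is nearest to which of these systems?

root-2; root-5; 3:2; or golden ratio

3:2

2175/1447 ≈ 1.503. Nearest candidates are 3:2 (1.500, off by 0.003) and root-2 (1.414, off by 0.089).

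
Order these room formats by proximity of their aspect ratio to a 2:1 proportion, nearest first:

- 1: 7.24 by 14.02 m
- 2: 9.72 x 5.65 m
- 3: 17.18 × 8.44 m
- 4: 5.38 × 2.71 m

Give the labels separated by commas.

4, 3, 1, 2

Ratios: 1 = 14.02 / 7.24 ≈ 1.936; 2 = 9.72 / 5.65 ≈ 1.720; 3 = 17.18 / 8.44 ≈ 2.036; 4 = 5.38 / 2.71 ≈ 1.985.
|Δ from 2.000|: 1 0.064; 2 0.280; 3 0.036; 4 0.015.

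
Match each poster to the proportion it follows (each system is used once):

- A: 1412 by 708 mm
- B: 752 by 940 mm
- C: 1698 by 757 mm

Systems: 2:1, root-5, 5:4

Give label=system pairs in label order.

A=2:1, B=5:4, C=root-5

A = 1412/708 ≈ 1.994 → 2:1 (2.000)
B = 940/752 ≈ 1.250 → 5:4 (1.250)
C = 1698/757 ≈ 2.243 → root-5 (2.236)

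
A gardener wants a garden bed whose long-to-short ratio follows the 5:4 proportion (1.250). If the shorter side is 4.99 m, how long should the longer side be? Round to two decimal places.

6.24 m

5:4 = 1.25000.
Longer side = 4.99 × 1.25000 ≈ 6.2375 → 6.24 m.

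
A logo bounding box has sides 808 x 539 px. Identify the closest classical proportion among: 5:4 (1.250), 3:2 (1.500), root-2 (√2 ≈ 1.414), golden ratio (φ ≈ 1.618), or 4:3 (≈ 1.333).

Ratio = 808 / 539 ≈ 1.499.
Distances: 5:4 1.250 (Δ 0.249); 3:2 1.500 (Δ 0.001); root-2 1.414 (Δ 0.085); golden ratio 1.618 (Δ 0.119); 4:3 1.333 (Δ 0.166).

3:2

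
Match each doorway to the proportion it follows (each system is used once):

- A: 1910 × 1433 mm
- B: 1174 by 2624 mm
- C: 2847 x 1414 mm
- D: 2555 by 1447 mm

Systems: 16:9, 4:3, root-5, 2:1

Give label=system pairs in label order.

A=4:3, B=root-5, C=2:1, D=16:9

Ratios: A ≈ 1.333; B ≈ 2.235; C ≈ 2.013; D ≈ 1.766.
Targets: 16:9 ≈ 1.778; 4:3 ≈ 1.333; root-5 ≈ 2.236; 2:1 ≈ 2.000.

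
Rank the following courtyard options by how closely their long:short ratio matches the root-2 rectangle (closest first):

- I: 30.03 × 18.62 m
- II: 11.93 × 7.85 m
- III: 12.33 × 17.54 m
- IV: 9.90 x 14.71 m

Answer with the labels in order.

III, IV, II, I

Ratios: I = 30.03 / 18.62 ≈ 1.613; II = 11.93 / 7.85 ≈ 1.520; III = 17.54 / 12.33 ≈ 1.423; IV = 14.71 / 9.90 ≈ 1.486.
|Δ from 1.414|: I 0.199; II 0.106; III 0.009; IV 0.072.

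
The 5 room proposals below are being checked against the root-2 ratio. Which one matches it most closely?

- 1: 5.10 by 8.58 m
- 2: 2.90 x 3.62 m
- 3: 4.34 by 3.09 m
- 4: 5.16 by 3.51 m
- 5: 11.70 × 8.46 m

3

Ratios (long/short): 1 ≈ 1.682; 2 ≈ 1.248; 3 ≈ 1.405; 4 ≈ 1.470; 5 ≈ 1.383.
root-2 ≈ 1.414; option 3 is nearest (Δ 0.009).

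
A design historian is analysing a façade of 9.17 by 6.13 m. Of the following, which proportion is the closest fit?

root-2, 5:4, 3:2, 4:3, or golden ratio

3:2

Ratio = 9.17 / 6.13 ≈ 1.496.
Distances: root-2 1.414 (Δ 0.082); 5:4 1.250 (Δ 0.246); 3:2 1.500 (Δ 0.004); 4:3 1.333 (Δ 0.163); golden ratio 1.618 (Δ 0.122).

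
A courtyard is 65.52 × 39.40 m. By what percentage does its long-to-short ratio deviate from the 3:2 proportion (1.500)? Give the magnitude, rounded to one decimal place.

Ratio = 65.52 / 39.40 ≈ 1.6629.
Ideal 3:2 = 1.5000. |1.6629 − 1.5000| / 1.5000 ≈ 10.86% → 10.9%.

10.9%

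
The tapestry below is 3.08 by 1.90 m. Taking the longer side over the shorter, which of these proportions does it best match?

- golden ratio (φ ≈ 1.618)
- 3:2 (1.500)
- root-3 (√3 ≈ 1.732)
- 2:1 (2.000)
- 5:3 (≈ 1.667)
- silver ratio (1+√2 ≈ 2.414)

3.08/1.90 ≈ 1.621. Nearest candidates are golden ratio (1.618, off by 0.003) and 5:3 (1.667, off by 0.046).

golden ratio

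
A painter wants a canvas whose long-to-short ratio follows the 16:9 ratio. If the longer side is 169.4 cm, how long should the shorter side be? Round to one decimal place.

95.3 cm

16:9 ≈ 1.77778.
Shorter side = 169.4 ÷ 1.77778 ≈ 95.287 → 95.3 cm.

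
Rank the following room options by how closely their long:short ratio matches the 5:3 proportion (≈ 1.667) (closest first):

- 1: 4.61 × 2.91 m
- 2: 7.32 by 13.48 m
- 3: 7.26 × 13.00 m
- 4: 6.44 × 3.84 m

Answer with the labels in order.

1: 4.61/2.91 ≈ 1.584 → |1.584 − 1.667| = 0.083
2: 13.48/7.32 ≈ 1.842 → |1.842 − 1.667| = 0.175
3: 13.00/7.26 ≈ 1.791 → |1.791 − 1.667| = 0.124
4: 6.44/3.84 ≈ 1.677 → |1.677 − 1.667| = 0.010

4, 1, 3, 2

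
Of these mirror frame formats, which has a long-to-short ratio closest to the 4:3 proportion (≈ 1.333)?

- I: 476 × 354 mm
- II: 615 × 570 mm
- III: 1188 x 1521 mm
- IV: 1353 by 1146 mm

Ratios (long/short): I ≈ 1.345; II ≈ 1.079; III ≈ 1.280; IV ≈ 1.181.
4:3 ≈ 1.333; option I is nearest (Δ 0.012).

I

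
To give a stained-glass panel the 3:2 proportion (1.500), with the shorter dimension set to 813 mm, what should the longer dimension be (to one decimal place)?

3:2 = 1.50000.
Longer side = 813 × 1.50000 ≈ 1219.500 → 1219.5 mm.

1219.5 mm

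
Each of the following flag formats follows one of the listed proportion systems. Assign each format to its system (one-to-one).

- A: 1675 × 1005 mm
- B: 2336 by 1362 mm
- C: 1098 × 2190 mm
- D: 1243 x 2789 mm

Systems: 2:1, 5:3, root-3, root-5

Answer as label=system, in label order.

A=5:3, B=root-3, C=2:1, D=root-5

Ratios: A ≈ 1.667; B ≈ 1.715; C ≈ 1.995; D ≈ 2.244.
Targets: 2:1 ≈ 2.000; 5:3 ≈ 1.667; root-3 ≈ 1.732; root-5 ≈ 2.236.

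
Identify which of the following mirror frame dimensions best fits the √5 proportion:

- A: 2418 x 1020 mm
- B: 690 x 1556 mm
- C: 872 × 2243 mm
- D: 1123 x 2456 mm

B

Target root-5 ≈ 2.236.
A: 2.371 (Δ0.135)  B: 2.255 (Δ0.019)  C: 2.572 (Δ0.336)  D: 2.187 (Δ0.049)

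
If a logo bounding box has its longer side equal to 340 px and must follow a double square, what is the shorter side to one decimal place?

2:1 = 2.00000.
Shorter side = 340 ÷ 2.00000 ≈ 170.000 → 170.0 px.

170.0 px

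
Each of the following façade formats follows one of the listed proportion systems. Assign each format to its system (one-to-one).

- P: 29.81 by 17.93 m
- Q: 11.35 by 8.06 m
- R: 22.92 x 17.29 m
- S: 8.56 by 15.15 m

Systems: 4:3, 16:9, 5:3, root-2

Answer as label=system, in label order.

P=5:3, Q=root-2, R=4:3, S=16:9

P = 29.81/17.93 ≈ 1.663 → 5:3 (1.667)
Q = 11.35/8.06 ≈ 1.408 → root-2 (1.414)
R = 22.92/17.29 ≈ 1.326 → 4:3 (1.333)
S = 15.15/8.56 ≈ 1.770 → 16:9 (1.778)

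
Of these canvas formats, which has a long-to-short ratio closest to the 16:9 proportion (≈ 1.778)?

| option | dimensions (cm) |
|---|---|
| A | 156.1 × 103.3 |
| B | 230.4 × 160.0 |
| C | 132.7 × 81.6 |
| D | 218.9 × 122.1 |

Target 16:9 ≈ 1.778.
A: 1.511 (Δ0.267)  B: 1.440 (Δ0.338)  C: 1.626 (Δ0.152)  D: 1.793 (Δ0.015)

D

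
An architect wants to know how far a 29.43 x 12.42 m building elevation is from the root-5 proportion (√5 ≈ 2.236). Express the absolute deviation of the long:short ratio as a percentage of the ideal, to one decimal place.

6.0%

Ratio = 29.43 / 12.42 ≈ 2.3696.
Ideal root-5 ≈ 2.2361. |2.3696 − 2.2361| / 2.2361 ≈ 5.97% → 6.0%.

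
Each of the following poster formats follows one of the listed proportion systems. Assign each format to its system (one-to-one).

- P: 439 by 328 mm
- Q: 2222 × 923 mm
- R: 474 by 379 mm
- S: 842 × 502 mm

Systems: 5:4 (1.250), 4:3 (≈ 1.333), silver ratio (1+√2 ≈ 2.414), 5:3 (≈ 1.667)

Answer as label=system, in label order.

Ratios: P ≈ 1.338; Q ≈ 2.407; R ≈ 1.251; S ≈ 1.677.
Targets: 5:4 ≈ 1.250; 4:3 ≈ 1.333; silver ratio ≈ 2.414; 5:3 ≈ 1.667.

P=4:3, Q=silver ratio, R=5:4, S=5:3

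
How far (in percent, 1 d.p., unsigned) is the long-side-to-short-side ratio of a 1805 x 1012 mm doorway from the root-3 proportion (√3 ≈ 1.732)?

Ratio = 1805 / 1012 ≈ 1.7836.
Ideal root-3 ≈ 1.7321. |1.7836 − 1.7321| / 1.7321 ≈ 2.97% → 3.0%.

3.0%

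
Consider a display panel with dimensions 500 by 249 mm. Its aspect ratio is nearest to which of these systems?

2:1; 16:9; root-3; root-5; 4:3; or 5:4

2:1

Ratio = 500 / 249 ≈ 2.008.
Distances: 2:1 2.000 (Δ 0.008); 16:9 1.778 (Δ 0.230); root-3 1.732 (Δ 0.276); root-5 2.236 (Δ 0.228); 4:3 1.333 (Δ 0.675); 5:4 1.250 (Δ 0.758).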